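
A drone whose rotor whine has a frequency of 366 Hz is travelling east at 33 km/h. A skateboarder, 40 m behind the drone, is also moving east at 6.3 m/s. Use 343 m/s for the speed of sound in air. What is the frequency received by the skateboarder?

363 Hz

33 km/h = 9.167 m/s.
The skateboarder is behind, so the drone is moving away from it while the skateboarder is moving toward the drone.
Both move, so f' = f · (v + v_o)/(v + v_s).
f' = 366 × (343 + 6.3)/(343 + 9.167) = 366 × 349.3/352.17 ≈ 363 Hz.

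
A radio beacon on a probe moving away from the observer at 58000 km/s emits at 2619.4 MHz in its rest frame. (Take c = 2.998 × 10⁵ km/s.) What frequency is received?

β = v/c = 58000/299800 = 0.1935.
Relativistic Doppler for frequency: f' = f₀ · √((1 − β)/(1 + β)).
f' = 2619.4 × √(0.8065/1.1935) = 2619.4 × 0.82207 ≈ 2153.3 MHz.

2153.3 MHz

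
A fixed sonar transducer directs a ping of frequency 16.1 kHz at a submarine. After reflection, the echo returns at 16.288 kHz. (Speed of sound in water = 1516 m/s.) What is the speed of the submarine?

8.8 m/s

Double Doppler shift off a moving reflector: f₂ = f₀ · (v + u)/(v − u) (u > 0 toward emitter).
Rearranging, u = v · (f₂ − f₀)/(f₂ + f₀) = 1516 × 0.188/32.388 ≈ 8.8 m/s.
So the submarine is moving at 8.8 m/s toward the emitter.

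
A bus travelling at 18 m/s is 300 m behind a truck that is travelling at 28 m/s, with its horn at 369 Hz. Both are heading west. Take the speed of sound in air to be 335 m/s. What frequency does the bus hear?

The bus is behind, so the truck is moving away from it while the bus is moving toward the truck.
With source receding and observer approaching, f' = f · (v + v_o)/(v + v_s).
f' = 369 × (335 + 18)/(335 + 28) = 369 × 353/363 ≈ 359 Hz.

359 Hz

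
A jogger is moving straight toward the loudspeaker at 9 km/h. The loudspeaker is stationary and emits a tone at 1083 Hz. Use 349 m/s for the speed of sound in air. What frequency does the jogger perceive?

9 km/h = 2.5 m/s.
Moving observer, stationary source: f' = f · (v + v_o)/v.
f' = 1083 × (349 + 2.5)/349 = 1083 × 351.5/349 ≈ 1091 Hz.

1091 Hz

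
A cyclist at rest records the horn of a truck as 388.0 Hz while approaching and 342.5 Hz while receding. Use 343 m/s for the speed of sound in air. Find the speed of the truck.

21.4 m/s

f₁/f₂ = (v + v_s)/(v − v_s), so v_s = v · (f₁ − f₂)/(f₁ + f₂).
v_s = 343 × (388.0 − 342.5)/(388.0 + 342.5) = 343 × 45.5/730.5 ≈ 21.4 m/s.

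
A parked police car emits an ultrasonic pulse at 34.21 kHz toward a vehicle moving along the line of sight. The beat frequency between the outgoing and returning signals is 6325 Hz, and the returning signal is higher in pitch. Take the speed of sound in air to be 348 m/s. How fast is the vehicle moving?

29 m/s

Double Doppler shift off a moving reflector: f₂ = f₀ · (v + u)/(v − u) (u > 0 toward emitter).
Returning signal is higher, so f₂ = f₀ + Δf = 34210 + 6325 = 40535 Hz.
Rearranging, u = v · (f₂ − f₀)/(f₂ + f₀) = 348 × 6325/74745 ≈ 29 m/s.
So the vehicle is moving at 29 m/s toward the emitter.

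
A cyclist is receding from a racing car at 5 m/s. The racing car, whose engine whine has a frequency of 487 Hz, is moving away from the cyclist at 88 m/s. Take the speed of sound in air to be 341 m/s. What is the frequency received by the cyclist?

381 Hz

With source receding and observer receding, f' = f · (v − v_o)/(v + v_s).
f' = 487 × (341 − 5)/(341 + 88) = 487 × 336/429 ≈ 381 Hz.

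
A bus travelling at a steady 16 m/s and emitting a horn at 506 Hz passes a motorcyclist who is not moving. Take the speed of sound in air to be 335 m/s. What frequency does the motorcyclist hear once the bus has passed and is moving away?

483 Hz

Receding: f₂ = f · v/(v + v_s) = 506 × 335/351 ≈ 483 Hz.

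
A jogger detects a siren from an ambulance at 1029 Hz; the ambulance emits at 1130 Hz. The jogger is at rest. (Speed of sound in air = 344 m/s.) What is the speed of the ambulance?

34 m/s

f' < f, so the ambulance is receding.
f' = f · v/(v + v_s) ⇒ v_s = v · |1 − f/f'|.
v_s = 344 × |1 − 1130/1029| = 344 × 0.09815 ≈ 34 m/s.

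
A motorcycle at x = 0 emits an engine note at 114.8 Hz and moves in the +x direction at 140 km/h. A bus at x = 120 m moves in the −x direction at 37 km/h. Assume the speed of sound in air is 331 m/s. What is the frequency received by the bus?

140 km/h = 38.89 m/s; 37 km/h = 10.28 m/s.
The observer lies on the +x side, so the source is heading toward the observer and the observer is heading toward the source.
Both move, so f' = f · (v + v_o)/(v − v_s).
f' = 114.8 × (331 + 10.28)/(331 − 38.89) = 114.8 × 341.28/292.11 ≈ 134 Hz.

134 Hz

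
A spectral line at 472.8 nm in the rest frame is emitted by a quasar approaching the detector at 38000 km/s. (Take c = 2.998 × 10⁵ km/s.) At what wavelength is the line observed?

416.2 nm

β = v/c = 38000/299800 = 0.1268.
Relativistic Doppler for wavelength: λ' = λ₀ · √((1 − β)/(1 + β)).
λ' = 472.8 × √(0.8732/1.1268) = 472.8 × 0.88035 ≈ 416.2 nm.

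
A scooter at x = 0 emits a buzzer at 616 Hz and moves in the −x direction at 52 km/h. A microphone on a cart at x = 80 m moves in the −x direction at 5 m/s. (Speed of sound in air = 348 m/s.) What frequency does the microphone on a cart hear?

600 Hz

52 km/h = 14.44 m/s.
The observer lies on the +x side, so the source is heading away from the observer and the observer is heading toward the source.
General Doppler shift: f' = f · (v + v_o)/(v + v_s).
f' = 616 × (348 + 5)/(348 + 14.44) = 616 × 353/362.44 ≈ 600 Hz.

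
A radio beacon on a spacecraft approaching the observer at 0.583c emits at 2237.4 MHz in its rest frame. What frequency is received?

4359.3 MHz

Relativistic Doppler for frequency: f' = f₀ · √((1 + β)/(1 − β)).
f' = 2237.4 × √(1.5830/0.4170) = 2237.4 × 1.94837 ≈ 4359.3 MHz.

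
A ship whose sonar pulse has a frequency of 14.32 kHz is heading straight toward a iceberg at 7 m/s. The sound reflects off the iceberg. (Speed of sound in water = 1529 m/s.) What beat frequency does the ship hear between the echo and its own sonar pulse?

132 Hz

The iceberg receives the sound from a moving source: f₁ = f₀ · v/(v − v_e) = 14.32 × 1529/1522 ≈ 14.3859 kHz.
On the return leg the ship is a moving observer: f₂ = f₁ · (v + v_e)/v = 14.3859 × 1536/1529 ≈ 14.4517 kHz.
Equivalently f₂ = f₀ · (v + v_e)/(v − v_e).
Beat against the emitted tone (with f₀ = 14320 Hz): |f₂ − f₀| = 2v_e·f₀/(v − v_e) = 2 × 7 × 14320/1522 ≈ 132 Hz.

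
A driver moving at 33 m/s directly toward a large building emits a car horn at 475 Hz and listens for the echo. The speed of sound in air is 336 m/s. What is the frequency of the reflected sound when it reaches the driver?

The large building receives the sound from a moving source: f₁ = f₀ · v/(v − v_e) = 475 × 336/303 ≈ 527 Hz.
On the return leg the driver is a moving observer: f₂ = f₁ · (v + v_e)/v = 527 × 369/336 ≈ 578 Hz.

578 Hz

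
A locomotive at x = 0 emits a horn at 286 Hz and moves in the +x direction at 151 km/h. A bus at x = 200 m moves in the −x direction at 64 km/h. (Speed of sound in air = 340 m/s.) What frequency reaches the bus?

343 Hz

151 km/h = 41.94 m/s; 64 km/h = 17.78 m/s.
The observer lies on the +x side, so the source is heading toward the observer and the observer is heading toward the source.
General Doppler shift: f' = f · (v + v_o)/(v − v_s).
f' = 286 × (340 + 17.78)/(340 − 41.94) = 286 × 357.78/298.06 ≈ 343 Hz.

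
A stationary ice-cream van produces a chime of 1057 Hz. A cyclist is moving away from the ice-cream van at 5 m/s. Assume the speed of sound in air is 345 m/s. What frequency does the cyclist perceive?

1042 Hz

Only the observer moves, away from the source, so f' = f · (v − v_o)/v.
f' = 1057 × (345 − 5)/345 = 1057 × 340/345 ≈ 1042 Hz.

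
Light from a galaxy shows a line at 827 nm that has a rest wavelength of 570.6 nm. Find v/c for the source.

λ'/λ₀ = 1.4494 > 1 (redshift), so the source is receding.
λ'/λ₀ = √((1 + β)/(1 − β)) for a receding source ⇒ β = (r² − 1)/(r² + 1) with r = λ'/λ₀.
β = (2.1006 − 1)/(2.1006 + 1) ≈ 0.355.

0.355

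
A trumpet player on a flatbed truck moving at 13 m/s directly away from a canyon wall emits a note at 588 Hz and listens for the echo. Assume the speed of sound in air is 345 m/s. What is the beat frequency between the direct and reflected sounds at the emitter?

The canyon wall receives the sound from a moving source: f₁ = f₀ · v/(v + v_e) = 588 × 345/358 ≈ 566.6 Hz.
On the return leg the trumpet player on a flatbed truck is a moving observer: f₂ = f₁ · (v − v_e)/v = 566.6 × 332/345 ≈ 545.3 Hz.
Beat against the emitted tone: |f₂ − f₀| = 2v_e·f₀/(v + v_e) = 2 × 13 × 588/358 ≈ 42.7 Hz.

42.7 Hz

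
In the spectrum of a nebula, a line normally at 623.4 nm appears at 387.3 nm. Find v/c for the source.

λ'/λ₀ = 0.6213 < 1 (blueshift), so the source is approaching.
λ'/λ₀ = √((1 − β)/(1 + β)) for an approaching source ⇒ β = (1 − r²)/(1 + r²) with r = λ'/λ₀.
β = (1 − 0.3860)/(1 + 0.3860) ≈ 0.443.

0.443c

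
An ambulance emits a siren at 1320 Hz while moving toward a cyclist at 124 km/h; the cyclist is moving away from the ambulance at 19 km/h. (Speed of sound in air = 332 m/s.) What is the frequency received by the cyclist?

124 km/h = 34.44 m/s; 19 km/h = 5.278 m/s.
With source approaching and observer receding, f' = f · (v − v_o)/(v − v_s).
f' = 1320 × (332 − 5.278)/(332 − 34.44) = 1320 × 326.72/297.56 ≈ 1449 Hz.

1449 Hz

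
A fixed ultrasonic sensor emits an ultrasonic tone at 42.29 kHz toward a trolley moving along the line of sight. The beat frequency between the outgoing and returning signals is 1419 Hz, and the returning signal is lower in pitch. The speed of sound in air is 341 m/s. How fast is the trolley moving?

5.8 m/s

Double Doppler shift off a moving reflector: f₂ = f₀ · (v + u)/(v − u) (u > 0 toward emitter).
Returning signal is lower, so f₂ = f₀ − Δf = 42290 − 1419 = 40871 Hz.
Rearranging, u = v · (f₂ − f₀)/(f₂ + f₀) = 341 × -1419/83161 ≈ -5.8 m/s.
So the trolley is moving at 5.8 m/s away from the emitter.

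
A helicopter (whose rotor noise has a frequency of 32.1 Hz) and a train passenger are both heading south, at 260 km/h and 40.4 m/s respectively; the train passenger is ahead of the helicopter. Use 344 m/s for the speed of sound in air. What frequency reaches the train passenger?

35.9 Hz

260 km/h = 72.22 m/s.
The train passenger is ahead, so the helicopter is moving toward it while the train passenger is moving away from the helicopter.
With source approaching and observer receding, f' = f · (v − v_o)/(v − v_s).
f' = 32.1 × (344 − 40.4)/(344 − 72.22) = 32.1 × 303.6/271.78 ≈ 35.9 Hz.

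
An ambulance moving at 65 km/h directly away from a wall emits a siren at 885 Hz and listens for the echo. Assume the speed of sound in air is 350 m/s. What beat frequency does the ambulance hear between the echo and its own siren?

87 Hz

65 km/h = 18.06 m/s.
The wall receives the sound from a moving source: f₁ = f₀ · v/(v + v_e) = 885 × 350/368.06 ≈ 841.6 Hz.
On the return leg the ambulance is a moving observer: f₂ = f₁ · (v − v_e)/v = 841.6 × 331.94/350 ≈ 798.2 Hz.
Beat against the emitted tone: |f₂ − f₀| = 2v_e·f₀/(v + v_e) = 2 × 18.06 × 885/368.06 ≈ 87 Hz.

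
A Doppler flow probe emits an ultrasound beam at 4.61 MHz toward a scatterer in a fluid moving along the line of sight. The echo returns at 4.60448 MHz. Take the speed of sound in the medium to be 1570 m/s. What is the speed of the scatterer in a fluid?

0.94 m/s

Double Doppler shift off a moving reflector: f₂ = f₀ · (v + u)/(v − u) (u > 0 toward emitter).
Rearranging, u = v · (f₂ − f₀)/(f₂ + f₀) = 1570 × -0.00552/9.21448 ≈ -0.94 m/s.
So the scatterer in a fluid is moving at 0.94 m/s away from the emitter.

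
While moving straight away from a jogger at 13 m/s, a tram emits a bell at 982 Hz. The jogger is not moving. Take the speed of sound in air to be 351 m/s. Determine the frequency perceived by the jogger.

947 Hz

Only the source moves, away from the listener, so f' = f · v/(v + v_s).
f' = 982 × 351/(351 + 13) = 982 × 351/364 ≈ 947 Hz.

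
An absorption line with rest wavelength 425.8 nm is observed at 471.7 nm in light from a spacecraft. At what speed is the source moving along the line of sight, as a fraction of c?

0.102

λ'/λ₀ = 1.1078 > 1 (redshift), so the source is receding.
λ'/λ₀ = √((1 + β)/(1 − β)) for a receding source ⇒ β = (r² − 1)/(r² + 1) with r = λ'/λ₀.
β = (1.2272 − 1)/(1.2272 + 1) ≈ 0.102.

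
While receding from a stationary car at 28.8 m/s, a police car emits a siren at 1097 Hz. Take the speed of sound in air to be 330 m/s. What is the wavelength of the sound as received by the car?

32.7 cm

With the source moving away from a stationary observer, f' = f · v/(v + v_s).
f' = 1097 × 330/(330 + 28.8) ≈ 1009 Hz.
λ' = v/f' = 330/1008.95 ≈ 32.7 cm.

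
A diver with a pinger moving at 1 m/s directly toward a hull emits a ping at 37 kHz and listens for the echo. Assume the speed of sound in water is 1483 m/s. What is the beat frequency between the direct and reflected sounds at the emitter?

49.9 Hz

The hull receives the sound from a moving source: f₁ = f₀ · v/(v − v_e) = 37 × 1483/1482 ≈ 37.0250 kHz.
On the return leg the diver with a pinger is a moving observer: f₂ = f₁ · (v + v_e)/v = 37.0250 × 1484/1483 ≈ 37.0499 kHz.
Beat against the emitted tone (with f₀ = 37000 Hz): |f₂ − f₀| = 2v_e·f₀/(v − v_e) = 2 × 1 × 37000/1482 ≈ 49.9 Hz.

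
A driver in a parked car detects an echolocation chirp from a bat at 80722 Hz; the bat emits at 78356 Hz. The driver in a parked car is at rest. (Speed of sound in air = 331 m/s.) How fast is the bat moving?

9.7 m/s

f' > f, so the bat is approaching.
f' = f · v/(v − v_s) ⇒ v_s = v · |1 − f/f'|.
v_s = 331 × |1 − 78356/80722| = 331 × 0.02931 ≈ 9.7 m/s.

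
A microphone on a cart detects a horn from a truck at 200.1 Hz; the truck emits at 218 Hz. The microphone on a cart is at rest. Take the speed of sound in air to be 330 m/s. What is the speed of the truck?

30 m/s

f' < f, so the truck is receding.
f' = f · v/(v + v_s) ⇒ v_s = v · |1 − f/f'|.
v_s = 330 × |1 − 218/200.1| = 330 × 0.08946 ≈ 30 m/s.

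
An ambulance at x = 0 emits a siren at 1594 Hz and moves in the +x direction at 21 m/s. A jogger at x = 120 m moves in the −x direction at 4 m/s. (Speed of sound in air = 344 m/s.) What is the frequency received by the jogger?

The observer lies on the +x side, so the source is heading toward the observer and the observer is heading toward the source.
With source approaching and observer approaching, f' = f · (v + v_o)/(v − v_s).
f' = 1594 × (344 + 4)/(344 − 21) = 1594 × 348/323 ≈ 1717 Hz.

1717 Hz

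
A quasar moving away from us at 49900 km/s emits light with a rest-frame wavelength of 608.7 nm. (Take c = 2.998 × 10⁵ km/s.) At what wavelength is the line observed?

β = v/c = 49900/299800 = 0.1664.
Relativistic Doppler for wavelength: λ' = λ₀ · √((1 + β)/(1 − β)).
λ' = 608.7 × √(1.1664/0.8336) = 608.7 × 1.18295 ≈ 720.1 nm.

720.1 nm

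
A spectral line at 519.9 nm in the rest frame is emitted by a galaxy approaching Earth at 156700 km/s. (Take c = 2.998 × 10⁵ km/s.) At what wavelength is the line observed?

291.1 nm

β = v/c = 156700/299800 = 0.5227.
Relativistic Doppler for wavelength: λ' = λ₀ · √((1 − β)/(1 + β)).
λ' = 519.9 × √(0.4773/1.5227) = 519.9 × 0.55989 ≈ 291.1 nm.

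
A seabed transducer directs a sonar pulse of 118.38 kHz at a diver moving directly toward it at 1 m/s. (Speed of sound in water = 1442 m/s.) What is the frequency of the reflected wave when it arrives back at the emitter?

118.5 kHz

At the diver (a moving observer), f₁ = f₀ · (v + u)/v = 118.38 × 1443/1442 ≈ 118.5 kHz.
The reflection then acts as a moving source: f₂ = f₁ · v/(v − u) ≈ 118.5 kHz.
Equivalently f₂ = f₀ · (v + u)/(v − u).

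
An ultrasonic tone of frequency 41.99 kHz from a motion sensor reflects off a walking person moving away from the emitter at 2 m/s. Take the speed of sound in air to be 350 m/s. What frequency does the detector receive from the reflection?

41.5 kHz

At the walking person (a moving observer), f₁ = f₀ · (v − u)/v = 41.99 × 348/350 ≈ 41.8 kHz.
The reflection then acts as a moving source: f₂ = f₁ · v/(v + u) ≈ 41.5 kHz.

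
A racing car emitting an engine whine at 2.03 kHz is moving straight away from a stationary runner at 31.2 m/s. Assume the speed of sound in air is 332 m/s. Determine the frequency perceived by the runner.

1.856 kHz

Moving source, stationary observer: f' = f · v/(v + v_s) since the source is receding.
f' = 2.03 × 332/(332 + 31.2) = 2.03 × 332/363.2 ≈ 1.856 kHz.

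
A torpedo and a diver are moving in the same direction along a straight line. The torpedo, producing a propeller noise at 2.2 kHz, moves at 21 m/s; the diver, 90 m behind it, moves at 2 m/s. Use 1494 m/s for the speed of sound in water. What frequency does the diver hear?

The diver is behind, so the torpedo is moving away from it while the diver is moving toward the torpedo.
Both move, so f' = f · (v + v_o)/(v + v_s).
f' = 2.2 × (1494 + 2)/(1494 + 21) = 2.2 × 1496/1515 ≈ 2.17 kHz.

2.17 kHz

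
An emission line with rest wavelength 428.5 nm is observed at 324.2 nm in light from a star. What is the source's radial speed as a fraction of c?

λ'/λ₀ = 0.7566 < 1 (blueshift), so the source is approaching.
λ'/λ₀ = √((1 − β)/(1 + β)) for an approaching source ⇒ β = (1 − r²)/(1 + r²) with r = λ'/λ₀.
β = (1 − 0.5724)/(1 + 0.5724) ≈ 0.272.

0.272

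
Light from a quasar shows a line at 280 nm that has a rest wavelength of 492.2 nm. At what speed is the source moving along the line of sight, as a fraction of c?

λ'/λ₀ = 0.5689 < 1 (blueshift), so the source is approaching.
λ'/λ₀ = √((1 − β)/(1 + β)) for an approaching source ⇒ β = (1 − r²)/(1 + r²) with r = λ'/λ₀.
β = (1 − 0.3236)/(1 + 0.3236) ≈ 0.511.

0.511c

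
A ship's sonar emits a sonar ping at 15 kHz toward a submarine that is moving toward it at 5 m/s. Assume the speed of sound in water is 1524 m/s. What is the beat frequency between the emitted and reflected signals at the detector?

At the submarine (a moving observer), f₁ = f₀ · (v + u)/v = 15 × 1529/1524 ≈ 15.0492 kHz.
The reflection then acts as a moving source: f₂ = f₁ · v/(v − u) ≈ 15.0987 kHz.
Beat frequency (with f₀ = 15000 Hz): |f₂ − f₀| = 2u·f₀/(v − u) = 2 × 5 × 15000/1519 ≈ 99 Hz.

99 Hz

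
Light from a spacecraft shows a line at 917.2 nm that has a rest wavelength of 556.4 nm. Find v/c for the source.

λ'/λ₀ = 1.6485 > 1 (redshift), so the source is receding.
λ'/λ₀ = √((1 + β)/(1 − β)) for a receding source ⇒ β = (r² − 1)/(r² + 1) with r = λ'/λ₀.
β = (2.7174 − 1)/(2.7174 + 1) ≈ 0.462.

0.462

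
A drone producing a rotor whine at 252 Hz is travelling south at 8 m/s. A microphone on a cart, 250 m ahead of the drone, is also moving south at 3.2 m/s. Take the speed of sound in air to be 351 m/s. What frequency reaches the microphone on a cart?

The microphone on a cart is ahead, so the drone is moving toward it while the microphone on a cart is moving away from the drone.
With source approaching and observer receding, f' = f · (v − v_o)/(v − v_s).
f' = 252 × (351 − 3.2)/(351 − 8) = 252 × 347.8/343 ≈ 256 Hz.

256 Hz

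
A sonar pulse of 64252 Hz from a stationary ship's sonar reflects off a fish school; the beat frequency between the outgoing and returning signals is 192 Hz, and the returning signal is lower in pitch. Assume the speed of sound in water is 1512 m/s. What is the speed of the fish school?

2.26 m/s

Double Doppler shift off a moving reflector: f₂ = f₀ · (v + u)/(v − u) (u > 0 toward emitter).
Returning signal is lower, so f₂ = f₀ − Δf = 64252 − 192 = 64060 Hz.
Rearranging, u = v · (f₂ − f₀)/(f₂ + f₀) = 1512 × -192/128312 ≈ -2.26 m/s.
So the fish school is moving at 2.26 m/s away from the emitter.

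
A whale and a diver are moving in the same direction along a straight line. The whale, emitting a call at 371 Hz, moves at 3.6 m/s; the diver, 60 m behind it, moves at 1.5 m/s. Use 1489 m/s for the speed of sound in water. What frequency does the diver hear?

370 Hz

The diver is behind, so the whale is moving away from it while the diver is moving toward the whale.
General Doppler shift: f' = f · (v + v_o)/(v + v_s).
f' = 371 × (1489 + 1.5)/(1489 + 3.6) = 371 × 1490.5/1492.6 ≈ 370 Hz.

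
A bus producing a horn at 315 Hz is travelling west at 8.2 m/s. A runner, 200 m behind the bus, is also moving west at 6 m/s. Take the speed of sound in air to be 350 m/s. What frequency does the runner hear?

313 Hz

The runner is behind, so the bus is moving away from it while the runner is moving toward the bus.
General Doppler shift: f' = f · (v + v_o)/(v + v_s).
f' = 315 × (350 + 6)/(350 + 8.2) = 315 × 356/358.2 ≈ 313 Hz.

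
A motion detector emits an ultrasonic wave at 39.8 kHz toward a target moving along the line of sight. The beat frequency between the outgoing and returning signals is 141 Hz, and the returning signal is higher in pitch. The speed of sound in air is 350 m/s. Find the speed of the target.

0.62 m/s

Double Doppler shift off a moving reflector: f₂ = f₀ · (v + u)/(v − u) (u > 0 toward emitter).
Returning signal is higher, so f₂ = f₀ + Δf = 39800 + 141 = 39941 Hz.
Rearranging, u = v · (f₂ − f₀)/(f₂ + f₀) = 350 × 141/79741 ≈ 0.62 m/s.
So the target is moving at 0.62 m/s toward the emitter.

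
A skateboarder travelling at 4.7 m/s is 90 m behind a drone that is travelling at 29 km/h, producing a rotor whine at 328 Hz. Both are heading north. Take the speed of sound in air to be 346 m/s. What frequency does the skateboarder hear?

29 km/h = 8.056 m/s.
The skateboarder is behind, so the drone is moving away from it while the skateboarder is moving toward the drone.
With source receding and observer approaching, f' = f · (v + v_o)/(v + v_s).
f' = 328 × (346 + 4.7)/(346 + 8.056) = 328 × 350.7/354.06 ≈ 325 Hz.

325 Hz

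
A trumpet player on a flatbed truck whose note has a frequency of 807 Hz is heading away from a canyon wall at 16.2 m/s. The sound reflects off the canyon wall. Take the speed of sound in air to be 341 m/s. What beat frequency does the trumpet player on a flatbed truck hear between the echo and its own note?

73 Hz

The canyon wall receives the sound from a moving source: f₁ = f₀ · v/(v + v_e) = 807 × 341/357.2 ≈ 770.4 Hz.
On the return leg the trumpet player on a flatbed truck is a moving observer: f₂ = f₁ · (v − v_e)/v = 770.4 × 324.8/341 ≈ 733.8 Hz.
Beat against the emitted tone: |f₂ − f₀| = 2v_e·f₀/(v + v_e) = 2 × 16.2 × 807/357.2 ≈ 73 Hz.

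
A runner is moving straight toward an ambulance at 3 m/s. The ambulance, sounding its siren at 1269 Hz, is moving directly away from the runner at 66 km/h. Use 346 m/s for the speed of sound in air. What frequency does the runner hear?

66 km/h = 18.33 m/s.
Both move, so f' = f · (v + v_o)/(v + v_s).
f' = 1269 × (346 + 3)/(346 + 18.33) = 1269 × 349/364.33 ≈ 1216 Hz.

1216 Hz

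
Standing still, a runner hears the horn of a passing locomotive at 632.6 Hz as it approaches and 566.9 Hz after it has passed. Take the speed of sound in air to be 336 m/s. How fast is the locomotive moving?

18.4 m/s

f₁/f₂ = (v + v_s)/(v − v_s), so v_s = v · (f₁ − f₂)/(f₁ + f₂).
v_s = 336 × (632.6 − 566.9)/(632.6 + 566.9) = 336 × 65.7/1199.5 ≈ 18.4 m/s.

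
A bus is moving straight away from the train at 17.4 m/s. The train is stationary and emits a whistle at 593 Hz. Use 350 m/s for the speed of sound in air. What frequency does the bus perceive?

564 Hz

Only the observer moves, away from the source, so f' = f · (v − v_o)/v.
f' = 593 × (350 − 17.4)/350 = 593 × 332.6/350 ≈ 564 Hz.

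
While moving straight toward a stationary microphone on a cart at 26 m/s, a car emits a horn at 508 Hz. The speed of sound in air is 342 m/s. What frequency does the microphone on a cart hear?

550 Hz

With the source moving toward a stationary observer, f' = f · v/(v − v_s).
f' = 508 × 342/(342 − 26) = 508 × 342/316 ≈ 550 Hz.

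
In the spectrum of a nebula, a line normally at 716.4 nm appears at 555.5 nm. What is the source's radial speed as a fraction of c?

0.249c

λ'/λ₀ = 0.7754 < 1 (blueshift), so the source is approaching.
λ'/λ₀ = √((1 − β)/(1 + β)) for an approaching source ⇒ β = (1 − r²)/(1 + r²) with r = λ'/λ₀.
β = (1 − 0.6013)/(1 + 0.6013) ≈ 0.249.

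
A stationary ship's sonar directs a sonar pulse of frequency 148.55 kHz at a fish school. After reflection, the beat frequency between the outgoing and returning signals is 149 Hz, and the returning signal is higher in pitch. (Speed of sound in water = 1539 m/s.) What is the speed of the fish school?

0.77 m/s

Double Doppler shift off a moving reflector: f₂ = f₀ · (v + u)/(v − u) (u > 0 toward emitter).
Returning signal is higher, so f₂ = f₀ + Δf = 148550 + 149 = 148699 Hz.
Rearranging, u = v · (f₂ − f₀)/(f₂ + f₀) = 1539 × 149/297249 ≈ 0.77 m/s.
So the fish school is moving at 0.77 m/s toward the emitter.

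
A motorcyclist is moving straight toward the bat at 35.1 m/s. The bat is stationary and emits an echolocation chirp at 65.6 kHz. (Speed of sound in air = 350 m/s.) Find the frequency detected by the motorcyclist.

Only the observer moves, toward the source, so f' = f · (v + v_o)/v.
f' = 65.6 × (350 + 35.1)/350 = 65.6 × 385.1/350 ≈ 72.2 kHz.

72.2 kHz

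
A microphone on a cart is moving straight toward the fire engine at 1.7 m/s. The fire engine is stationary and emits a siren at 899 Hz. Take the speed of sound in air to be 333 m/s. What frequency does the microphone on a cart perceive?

Only the observer moves, toward the source, so f' = f · (v + v_o)/v.
f' = 899 × (333 + 1.7)/333 = 899 × 334.7/333 ≈ 904 Hz.

904 Hz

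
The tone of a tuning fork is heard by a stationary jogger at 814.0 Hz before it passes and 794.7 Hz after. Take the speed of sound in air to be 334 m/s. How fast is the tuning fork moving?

f₁/f₂ = (v + v_s)/(v − v_s), so v_s = v · (f₁ − f₂)/(f₁ + f₂).
v_s = 334 × (814.0 − 794.7)/(814.0 + 794.7) = 334 × 19.3/1608.7 ≈ 4.0 m/s.

4.0 m/s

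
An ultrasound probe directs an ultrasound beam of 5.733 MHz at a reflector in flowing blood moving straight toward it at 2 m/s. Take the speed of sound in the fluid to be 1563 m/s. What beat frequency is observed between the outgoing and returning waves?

14691 Hz

The reflector in flowing blood first receives the wave as a moving observer: f₁ = f₀ · (v + u)/v = 5.733 × (1563 + 2)/1563 ≈ 5.74034 MHz.
On reflection it acts as a source moving toward the stationary detector: f₂ = f₁ · v/(v − u) = 5.74034 × 1563/1561 ≈ 5.74769 MHz.
Beat frequency (with f₀ = 5733000 Hz): |f₂ − f₀| = 2u·f₀/(v − u) = 2 × 2 × 5733000/1561 ≈ 14691 Hz.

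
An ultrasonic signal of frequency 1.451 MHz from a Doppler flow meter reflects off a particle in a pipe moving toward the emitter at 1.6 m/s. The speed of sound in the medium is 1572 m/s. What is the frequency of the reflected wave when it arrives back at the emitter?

At the particle in a pipe (a moving observer), f₁ = f₀ · (v + u)/v = 1.451 × 1573.6/1572 ≈ 1.4525 MHz.
On reflection it acts as a source moving toward the stationary detector: f₂ = f₁ · v/(v − u) = 1.4525 × 1572/1570.4 ≈ 1.4540 MHz.

1.4540 MHz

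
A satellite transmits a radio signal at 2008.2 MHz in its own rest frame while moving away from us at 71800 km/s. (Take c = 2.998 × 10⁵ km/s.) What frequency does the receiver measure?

1573.0 MHz

β = v/c = 71800/299800 = 0.2395.
Relativistic Doppler for frequency: f' = f₀ · √((1 − β)/(1 + β)).
f' = 2008.2 × √(0.7605/1.2395) = 2008.2 × 0.78330 ≈ 1573.0 MHz.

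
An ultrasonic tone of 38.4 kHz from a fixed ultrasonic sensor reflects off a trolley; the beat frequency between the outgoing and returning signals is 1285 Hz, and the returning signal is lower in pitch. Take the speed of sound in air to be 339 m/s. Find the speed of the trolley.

5.8 m/s

Double Doppler shift off a moving reflector: f₂ = f₀ · (v + u)/(v − u) (u > 0 toward emitter).
Returning signal is lower, so f₂ = f₀ − Δf = 38400 − 1285 = 37115 Hz.
Rearranging, u = v · (f₂ − f₀)/(f₂ + f₀) = 339 × -1285/75515 ≈ -5.8 m/s.
So the trolley is moving at 5.8 m/s away from the emitter.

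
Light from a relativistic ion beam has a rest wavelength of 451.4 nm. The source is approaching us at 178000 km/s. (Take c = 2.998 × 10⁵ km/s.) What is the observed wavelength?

β = v/c = 178000/299800 = 0.5937.
Relativistic Doppler for wavelength: λ' = λ₀ · √((1 − β)/(1 + β)).
λ' = 451.4 × √(0.4063/1.5937) = 451.4 × 0.50489 ≈ 227.9 nm.

227.9 nm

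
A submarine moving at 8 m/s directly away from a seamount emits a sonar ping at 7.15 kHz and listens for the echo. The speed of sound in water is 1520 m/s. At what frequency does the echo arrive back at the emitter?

The seamount receives the sound from a moving source: f₁ = f₀ · v/(v + v_e) = 7.15 × 1520/1528 ≈ 7.11 kHz.
On the return leg the submarine is a moving observer: f₂ = f₁ · (v − v_e)/v = 7.11 × 1512/1520 ≈ 7.08 kHz.

7.08 kHz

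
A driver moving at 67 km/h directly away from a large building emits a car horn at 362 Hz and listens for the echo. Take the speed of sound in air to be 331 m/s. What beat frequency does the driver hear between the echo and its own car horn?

38.5 Hz

67 km/h = 18.61 m/s.
The large building receives the sound from a moving source: f₁ = f₀ · v/(v + v_e) = 362 × 331/349.61 ≈ 342.7 Hz.
On the return leg the driver is a moving observer: f₂ = f₁ · (v − v_e)/v = 342.7 × 312.39/331 ≈ 323.5 Hz.
Equivalently f₂ = f₀ · (v − v_e)/(v + v_e).
Beat against the emitted tone: |f₂ − f₀| = 2v_e·f₀/(v + v_e) = 2 × 18.61 × 362/349.61 ≈ 38.5 Hz.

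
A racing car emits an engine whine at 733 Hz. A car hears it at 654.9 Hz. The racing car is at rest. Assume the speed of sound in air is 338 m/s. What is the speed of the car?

f' < f, so the car is receding.
f' = f · (v − v_o)/v ⇒ v_o = v · |f'/f − 1|.
v_o = 338 × |654.9/733 − 1| = 338 × 0.1065 ≈ 36 m/s.

36 m/s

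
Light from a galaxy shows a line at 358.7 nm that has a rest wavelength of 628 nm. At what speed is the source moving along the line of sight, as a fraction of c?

0.508

λ'/λ₀ = 0.5712 < 1 (blueshift), so the source is approaching.
λ'/λ₀ = √((1 − β)/(1 + β)) for an approaching source ⇒ β = (1 − r²)/(1 + r²) with r = λ'/λ₀.
β = (1 − 0.3262)/(1 + 0.3262) ≈ 0.508.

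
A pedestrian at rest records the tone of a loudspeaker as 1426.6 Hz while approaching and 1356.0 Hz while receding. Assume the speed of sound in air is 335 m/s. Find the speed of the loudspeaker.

8.5 m/s

f₁/f₂ = (v + v_s)/(v − v_s), so v_s = v · (f₁ − f₂)/(f₁ + f₂).
v_s = 335 × (1426.6 − 1356.0)/(1426.6 + 1356.0) = 335 × 70.6/2782.6 ≈ 8.5 m/s.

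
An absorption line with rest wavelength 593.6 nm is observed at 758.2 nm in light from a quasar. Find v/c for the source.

0.240

λ'/λ₀ = 1.2773 > 1 (redshift), so the source is receding.
λ'/λ₀ = √((1 + β)/(1 − β)) for a receding source ⇒ β = (r² − 1)/(r² + 1) with r = λ'/λ₀.
β = (1.6315 − 1)/(1.6315 + 1) ≈ 0.240.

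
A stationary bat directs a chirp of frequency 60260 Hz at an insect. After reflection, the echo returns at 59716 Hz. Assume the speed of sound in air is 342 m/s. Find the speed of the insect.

Double Doppler shift off a moving reflector: f₂ = f₀ · (v + u)/(v − u) (u > 0 toward emitter).
Rearranging, u = v · (f₂ − f₀)/(f₂ + f₀) = 342 × -544/119976 ≈ -1.55 m/s.
So the insect is moving at 1.55 m/s away from the emitter.

1.55 m/s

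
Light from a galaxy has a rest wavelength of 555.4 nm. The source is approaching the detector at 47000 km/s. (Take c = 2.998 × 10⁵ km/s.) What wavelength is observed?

474.2 nm

β = v/c = 47000/299800 = 0.1568.
Relativistic Doppler for wavelength: λ' = λ₀ · √((1 − β)/(1 + β)).
λ' = 555.4 × √(0.8432/1.1568) = 555.4 × 0.85379 ≈ 474.2 nm.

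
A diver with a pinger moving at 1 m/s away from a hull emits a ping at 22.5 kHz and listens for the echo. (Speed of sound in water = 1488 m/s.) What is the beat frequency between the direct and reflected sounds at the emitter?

The hull receives the sound from a moving source: f₁ = f₀ · v/(v + v_e) = 22.5 × 1488/1489 ≈ 22.4849 kHz.
On the return leg the diver with a pinger is a moving observer: f₂ = f₁ · (v − v_e)/v = 22.4849 × 1487/1488 ≈ 22.4698 kHz.
Beat against the emitted tone (with f₀ = 22500 Hz): |f₂ − f₀| = 2v_e·f₀/(v + v_e) = 2 × 1 × 22500/1489 ≈ 30.2 Hz.

30.2 Hz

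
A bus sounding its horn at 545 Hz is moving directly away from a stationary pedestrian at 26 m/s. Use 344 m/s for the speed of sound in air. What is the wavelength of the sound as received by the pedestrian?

67.9 cm

With the source moving away from a stationary observer, f' = f · v/(v + v_s).
f' = 545 × 344/(344 + 26) ≈ 507 Hz.
λ' = v/f' = 344/506.703 ≈ 67.9 cm.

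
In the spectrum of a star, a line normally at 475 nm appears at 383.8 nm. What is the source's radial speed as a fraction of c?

λ'/λ₀ = 0.8080 < 1 (blueshift), so the source is approaching.
λ'/λ₀ = √((1 − β)/(1 + β)) for an approaching source ⇒ β = (1 − r²)/(1 + r²) with r = λ'/λ₀.
β = (1 − 0.6529)/(1 + 0.6529) ≈ 0.210.

0.210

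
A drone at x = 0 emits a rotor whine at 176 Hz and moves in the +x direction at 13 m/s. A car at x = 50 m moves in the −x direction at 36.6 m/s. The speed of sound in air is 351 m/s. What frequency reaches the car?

The observer lies on the +x side, so the source is heading toward the observer and the observer is heading toward the source.
With source approaching and observer approaching, f' = f · (v + v_o)/(v − v_s).
f' = 176 × (351 + 36.6)/(351 − 13) = 176 × 387.6/338 ≈ 202 Hz.

202 Hz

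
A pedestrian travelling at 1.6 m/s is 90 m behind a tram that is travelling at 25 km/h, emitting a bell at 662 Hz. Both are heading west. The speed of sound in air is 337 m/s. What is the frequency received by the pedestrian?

25 km/h = 6.944 m/s.
The pedestrian is behind, so the tram is moving away from it while the pedestrian is moving toward the tram.
General Doppler shift: f' = f · (v + v_o)/(v + v_s).
f' = 662 × (337 + 1.6)/(337 + 6.944) = 662 × 338.6/343.94 ≈ 652 Hz.

652 Hz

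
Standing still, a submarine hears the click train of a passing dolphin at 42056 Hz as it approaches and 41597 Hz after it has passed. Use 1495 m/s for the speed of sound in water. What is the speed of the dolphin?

f₁/f₂ = (v + v_s)/(v − v_s), so v_s = v · (f₁ − f₂)/(f₁ + f₂).
v_s = 1495 × (42056 − 41597)/(42056 + 41597) = 1495 × 459/83653 ≈ 8.2 m/s.

8.2 m/s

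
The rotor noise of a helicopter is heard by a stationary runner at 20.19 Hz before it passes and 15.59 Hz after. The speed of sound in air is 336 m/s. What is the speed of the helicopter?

f₁/f₂ = (v + v_s)/(v − v_s), so v_s = v · (f₁ − f₂)/(f₁ + f₂).
v_s = 336 × (20.19 − 15.59)/(20.19 + 15.59) = 336 × 4.60/35.78 ≈ 43 m/s.

43 m/s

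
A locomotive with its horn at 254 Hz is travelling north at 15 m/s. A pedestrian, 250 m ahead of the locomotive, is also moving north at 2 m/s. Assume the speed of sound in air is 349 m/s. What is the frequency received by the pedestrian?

264 Hz

The pedestrian is ahead, so the locomotive is moving toward it while the pedestrian is moving away from the locomotive.
Both move, so f' = f · (v − v_o)/(v − v_s).
f' = 254 × (349 − 2)/(349 − 15) = 254 × 347/334 ≈ 264 Hz.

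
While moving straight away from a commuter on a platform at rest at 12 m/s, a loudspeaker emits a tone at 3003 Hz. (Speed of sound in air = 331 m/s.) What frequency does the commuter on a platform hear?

Moving source, stationary observer: f' = f · v/(v + v_s) since the source is receding.
f' = 3003 × 331/(331 + 12) = 3003 × 331/343 ≈ 2898 Hz.

2898 Hz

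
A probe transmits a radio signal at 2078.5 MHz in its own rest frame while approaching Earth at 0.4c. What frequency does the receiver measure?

Relativistic Doppler for frequency: f' = f₀ · √((1 + β)/(1 − β)).
f' = 2078.5 × √(1.4000/0.6000) = 2078.5 × 1.52753 ≈ 3175.0 MHz.

3175.0 MHz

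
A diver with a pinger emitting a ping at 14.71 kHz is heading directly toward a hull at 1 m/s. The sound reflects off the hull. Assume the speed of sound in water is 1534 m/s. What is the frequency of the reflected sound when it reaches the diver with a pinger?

14.73 kHz

The hull receives the sound from a moving source: f₁ = f₀ · v/(v − v_e) = 14.71 × 1534/1533 ≈ 14.72 kHz.
On the return leg the diver with a pinger is a moving observer: f₂ = f₁ · (v + v_e)/v = 14.72 × 1535/1534 ≈ 14.73 kHz.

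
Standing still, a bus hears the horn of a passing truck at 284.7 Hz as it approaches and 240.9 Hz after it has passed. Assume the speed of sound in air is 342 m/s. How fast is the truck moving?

28 m/s

f₁/f₂ = (v + v_s)/(v − v_s), so v_s = v · (f₁ − f₂)/(f₁ + f₂).
v_s = 342 × (284.7 − 240.9)/(284.7 + 240.9) = 342 × 43.8/525.6 ≈ 28 m/s.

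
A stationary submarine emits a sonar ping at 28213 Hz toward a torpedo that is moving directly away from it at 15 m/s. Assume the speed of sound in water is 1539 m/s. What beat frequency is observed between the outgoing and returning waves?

545 Hz

At the torpedo (a moving observer), f₁ = f₀ · (v − u)/v = 28213 × 1524/1539 ≈ 27938 Hz.
The reflection then acts as a moving source: f₂ = f₁ · v/(v + u) ≈ 27668 Hz.
Equivalently f₂ = f₀ · (v − u)/(v + u).
Beat frequency: |f₂ − f₀| = 2u·f₀/(v + u) = 2 × 15 × 28213/1554 ≈ 545 Hz.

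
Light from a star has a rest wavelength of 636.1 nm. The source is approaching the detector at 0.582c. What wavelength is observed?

327.0 nm

Relativistic Doppler for wavelength: λ' = λ₀ · √((1 − β)/(1 + β)).
λ' = 636.1 × √(0.4180/1.5820) = 636.1 × 0.51403 ≈ 327.0 nm.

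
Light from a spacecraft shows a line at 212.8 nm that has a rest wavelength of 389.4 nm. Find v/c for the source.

0.540c

λ'/λ₀ = 0.5465 < 1 (blueshift), so the source is approaching.
λ'/λ₀ = √((1 − β)/(1 + β)) for an approaching source ⇒ β = (1 − r²)/(1 + r²) with r = λ'/λ₀.
β = (1 − 0.2986)/(1 + 0.2986) ≈ 0.540.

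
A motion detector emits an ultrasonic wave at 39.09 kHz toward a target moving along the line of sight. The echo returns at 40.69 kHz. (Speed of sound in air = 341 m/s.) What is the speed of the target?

Double Doppler shift off a moving reflector: f₂ = f₀ · (v + u)/(v − u) (u > 0 toward emitter).
Rearranging, u = v · (f₂ − f₀)/(f₂ + f₀) = 341 × 1.60/79.78 ≈ 6.8 m/s.
So the target is moving at 6.8 m/s toward the emitter.

6.8 m/s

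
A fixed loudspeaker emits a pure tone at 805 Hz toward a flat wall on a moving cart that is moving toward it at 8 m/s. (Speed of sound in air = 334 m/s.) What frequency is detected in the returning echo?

845 Hz

At the flat wall on a moving cart (a moving observer), f₁ = f₀ · (v + u)/v = 805 × 342/334 ≈ 824 Hz.
The reflection then acts as a moving source: f₂ = f₁ · v/(v − u) ≈ 845 Hz.
Equivalently f₂ = f₀ · (v + u)/(v − u).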